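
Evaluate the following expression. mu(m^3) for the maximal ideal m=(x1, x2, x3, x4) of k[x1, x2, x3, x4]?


Graded Nakayama: mu(m^d) = dim_k (m^d/m^(d+1)) = #degree-3 monomials in 4 vars
C(n+d-1,d)=C(6,3)=20


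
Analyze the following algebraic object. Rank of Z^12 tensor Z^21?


rank(M(x)N) = rank(M)*rank(N)
12*21 = 252


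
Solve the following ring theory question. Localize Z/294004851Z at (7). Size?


7-primary part: 294004851=7^8*51
Size=7^8=5764801


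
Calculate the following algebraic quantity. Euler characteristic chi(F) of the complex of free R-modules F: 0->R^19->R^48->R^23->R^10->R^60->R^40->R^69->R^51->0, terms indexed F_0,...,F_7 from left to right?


chi = sum (-1)^i * rank:
(-1)^0*19=19
(-1)^1*48=-48
(-1)^2*23=23
(-1)^3*10=-10
(-1)^4*60=60
(-1)^5*40=-40
(-1)^6*69=69
(-1)^7*51=-51
chi=22


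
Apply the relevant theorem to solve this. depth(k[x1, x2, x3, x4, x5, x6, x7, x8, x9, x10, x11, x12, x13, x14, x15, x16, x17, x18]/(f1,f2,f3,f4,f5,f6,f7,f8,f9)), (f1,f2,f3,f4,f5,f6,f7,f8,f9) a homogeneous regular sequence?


depth(R)=18
depth(R/I)=18-9=9


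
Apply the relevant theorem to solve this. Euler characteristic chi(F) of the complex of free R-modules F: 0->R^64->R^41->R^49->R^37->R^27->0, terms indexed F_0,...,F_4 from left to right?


chi = sum (-1)^i * rank:
(-1)^0*64=64
(-1)^1*41=-41
(-1)^2*49=49
(-1)^3*37=-37
(-1)^4*27=27
chi=62


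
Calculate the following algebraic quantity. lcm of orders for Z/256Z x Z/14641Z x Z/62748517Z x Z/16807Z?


Exponent = lcm of the cyclic orders; pairwise coprime => product.
2^8*11^4*13^7*7^5=256*14641*62748517*16807=3952795733896033024


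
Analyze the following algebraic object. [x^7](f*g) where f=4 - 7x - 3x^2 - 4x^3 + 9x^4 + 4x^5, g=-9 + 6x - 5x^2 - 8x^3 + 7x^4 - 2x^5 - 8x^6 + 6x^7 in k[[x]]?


[x^7] = sum a_i*b_j, i+j=7
  4*6=24
  -7*-8=56
  -3*-2=6
  -4*7=-28
  9*-8=-72
  4*-5=-20
Sum=-34


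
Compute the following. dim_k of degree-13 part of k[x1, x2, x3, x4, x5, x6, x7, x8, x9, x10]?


C(d+n-1,n-1)=C(22,9)=497420


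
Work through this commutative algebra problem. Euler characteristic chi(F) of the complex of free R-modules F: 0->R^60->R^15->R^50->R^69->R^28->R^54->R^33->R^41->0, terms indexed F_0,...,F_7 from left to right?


chi = sum (-1)^i * rank:
(-1)^0*60=60
(-1)^1*15=-15
(-1)^2*50=50
(-1)^3*69=-69
(-1)^4*28=28
(-1)^5*54=-54
(-1)^6*33=33
(-1)^7*41=-41
chi=-8


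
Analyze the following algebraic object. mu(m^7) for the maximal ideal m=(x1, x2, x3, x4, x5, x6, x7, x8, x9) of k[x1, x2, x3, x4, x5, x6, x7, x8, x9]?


Graded Nakayama: mu(m^d) = dim_k (m^d/m^(d+1)) = #degree-7 monomials in 9 vars
C(n+d-1,d)=C(15,7)=6435


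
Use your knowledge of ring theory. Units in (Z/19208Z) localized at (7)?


Local ring = Z/2401Z.
phi(2401) = 7^3*(7-1) = 2058


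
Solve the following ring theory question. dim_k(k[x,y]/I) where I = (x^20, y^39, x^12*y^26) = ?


k[x,y]/I, I = (x^20, y^39, x^12*y^26)
Rect: 20x39=780. Corner: (20-12)x(39-26)=104.
dim = 780-104 = 676


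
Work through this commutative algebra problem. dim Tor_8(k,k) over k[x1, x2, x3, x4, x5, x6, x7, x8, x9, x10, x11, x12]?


Koszul: C(n,i)=C(12,8)=495


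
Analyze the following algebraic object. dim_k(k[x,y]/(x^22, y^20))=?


Basis: x^i*y^j, i<22, j<20
22*20=440


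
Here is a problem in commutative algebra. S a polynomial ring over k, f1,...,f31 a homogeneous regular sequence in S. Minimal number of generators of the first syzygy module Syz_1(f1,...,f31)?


Regular sequence => Koszul complex is the minimal free resolution.
Syz_1 minimally generated by Koszul relations f_i*e_j - f_j*e_i (i<j): mu(Syz_1) = beta_2 = C(m,2) = m(m-1)/2
m=31
31*30/2 = 465


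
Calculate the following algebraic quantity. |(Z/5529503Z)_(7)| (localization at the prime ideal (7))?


7-primary part: 5529503=7^6*47
Size=7^6=117649


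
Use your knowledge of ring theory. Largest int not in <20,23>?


gcd(20,23)=1 => F=ab-a-b=20*23-20-23=460-43=417


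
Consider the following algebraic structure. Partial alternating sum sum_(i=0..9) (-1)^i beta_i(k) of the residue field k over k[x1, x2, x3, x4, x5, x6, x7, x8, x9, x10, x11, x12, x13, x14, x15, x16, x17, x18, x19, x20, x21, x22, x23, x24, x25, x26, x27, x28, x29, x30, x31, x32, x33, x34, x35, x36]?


Koszul resolution: beta_i(k)=C(n,i), n=36
sum_(i=0..p) (-1)^i C(n,i) = (-1)^p C(n-1,p)
(-1)^9*C(35,9) = (-1)^9*70607460 = -70607460


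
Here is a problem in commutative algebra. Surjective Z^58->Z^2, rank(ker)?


rank(ker) = 58-2 = 56


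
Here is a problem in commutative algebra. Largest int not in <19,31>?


gcd(19,31)=1 => F=ab-a-b=19*31-19-31=589-50=539


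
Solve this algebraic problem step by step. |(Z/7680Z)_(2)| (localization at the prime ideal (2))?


2-primary part: 7680=2^9*15
Size=2^9=512


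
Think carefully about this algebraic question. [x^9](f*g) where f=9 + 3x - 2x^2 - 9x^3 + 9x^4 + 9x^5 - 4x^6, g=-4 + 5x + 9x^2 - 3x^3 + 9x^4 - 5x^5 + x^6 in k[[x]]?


[x^9] = sum a_i*b_j, i+j=9
  -9*1=-9
  9*-5=-45
  9*9=81
  -4*-3=12
Sum=39


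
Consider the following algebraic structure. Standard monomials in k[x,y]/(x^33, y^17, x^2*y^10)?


k[x,y]/I, I = (x^33, y^17, x^2*y^10)
Rect: 33x17=561. Corner: (33-2)x(17-10)=217.
dim = 561-217 = 344


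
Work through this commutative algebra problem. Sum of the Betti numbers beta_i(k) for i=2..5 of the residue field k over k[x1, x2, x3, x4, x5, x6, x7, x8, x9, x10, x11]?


Koszul resolution: beta_i(k)=C(n,i), n=11
C(11,2)=55, C(11,3)=165, C(11,4)=330, C(11,5)=462
Sum=1012


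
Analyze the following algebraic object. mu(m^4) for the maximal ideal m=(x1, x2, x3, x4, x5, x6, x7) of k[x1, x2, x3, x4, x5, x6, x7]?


Graded Nakayama: mu(m^d) = dim_k (m^d/m^(d+1)) = #degree-4 monomials in 7 vars
C(n+d-1,d)=C(10,4)=210


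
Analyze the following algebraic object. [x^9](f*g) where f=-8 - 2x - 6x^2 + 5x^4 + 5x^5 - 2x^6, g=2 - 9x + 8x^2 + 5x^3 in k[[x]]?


[x^9] = sum a_i*b_j, i+j=9
  -2*5=-10
Sum=-10


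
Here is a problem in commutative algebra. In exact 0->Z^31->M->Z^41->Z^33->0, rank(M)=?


Alt sum=0:
(-1)^0*31 + (-1)^1*? + (-1)^2*41 + (-1)^3*33=0
rank(M)=39


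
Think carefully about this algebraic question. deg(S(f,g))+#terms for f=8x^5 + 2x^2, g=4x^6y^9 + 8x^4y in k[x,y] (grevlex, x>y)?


LT(f)=8x^5, LT(g)=4x^6y^9
lcm(LM)=x^6y^9
S(f,g) (scaled by 32 to clear denominators) = 4xy^9*f - 8*g = 8x^3y^9 - 64x^4y
2 terms, deg 12.
12+2=14


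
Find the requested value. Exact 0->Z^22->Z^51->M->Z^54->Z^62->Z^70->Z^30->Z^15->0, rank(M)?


Alt sum=0:
(-1)^0*22 + (-1)^1*51 + (-1)^2*? + (-1)^3*54 + (-1)^4*62 + (-1)^5*70 + (-1)^6*30 + (-1)^7*15=0
rank(M)=76


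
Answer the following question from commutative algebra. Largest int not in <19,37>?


gcd(19,37)=1 => F=ab-a-b=19*37-19-37=703-56=647


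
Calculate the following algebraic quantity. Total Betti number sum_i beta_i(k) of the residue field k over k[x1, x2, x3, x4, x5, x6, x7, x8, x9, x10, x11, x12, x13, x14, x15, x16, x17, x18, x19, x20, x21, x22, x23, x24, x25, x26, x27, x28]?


Koszul resolution: beta_i(k)=C(n,i), n=28
sum_i C(28,i) = 2^28 = 268435456


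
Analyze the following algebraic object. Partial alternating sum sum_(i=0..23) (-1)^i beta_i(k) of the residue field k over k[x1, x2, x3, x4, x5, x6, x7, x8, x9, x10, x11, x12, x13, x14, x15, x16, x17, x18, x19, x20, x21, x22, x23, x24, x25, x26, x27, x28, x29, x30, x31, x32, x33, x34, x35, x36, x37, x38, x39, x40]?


Koszul resolution: beta_i(k)=C(n,i), n=40
sum_(i=0..p) (-1)^i C(n,i) = (-1)^p C(n-1,p)
(-1)^23*C(39,23) = (-1)^23*37711260990 = -37711260990


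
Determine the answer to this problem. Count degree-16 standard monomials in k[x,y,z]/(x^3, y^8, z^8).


Need i<3, j<8, k<8 with i+j+k=16.
For each i, j ranges over max(0,16-i-7)..min(7,16-i):
  i=0: j in [9,7] -> 0
  i=1: j in [8,7] -> 0
  i=2: j in [7,7] -> 1
H(16) = 0+0+1 = 1


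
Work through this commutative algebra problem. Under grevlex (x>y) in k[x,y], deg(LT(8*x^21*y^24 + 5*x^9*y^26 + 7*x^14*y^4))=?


LT: 8*x^21*y^24
deg_x=21, deg_y=24
Total=21+24=45


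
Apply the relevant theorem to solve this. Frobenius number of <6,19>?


gcd(6,19)=1 => F=ab-a-b=6*19-6-19=114-25=89


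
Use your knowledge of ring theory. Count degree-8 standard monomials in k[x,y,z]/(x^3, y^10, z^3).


Need i<3, j<10, k<3 with i+j+k=8.
For each i, j ranges over max(0,8-i-2)..min(9,8-i):
  i=0: j in [6,8] -> 3
  i=1: j in [5,7] -> 3
  i=2: j in [4,6] -> 3
H(8) = 3+3+3 = 9


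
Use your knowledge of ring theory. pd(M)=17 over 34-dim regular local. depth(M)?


pd+depth=depth(R)=34
depth=34-17=17


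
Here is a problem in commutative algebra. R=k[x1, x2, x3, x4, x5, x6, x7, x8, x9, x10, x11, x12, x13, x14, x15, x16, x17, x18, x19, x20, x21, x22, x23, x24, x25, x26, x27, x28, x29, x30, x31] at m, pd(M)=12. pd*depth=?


pd+depth=31
depth=31-12=19
pd*depth=12*19=228


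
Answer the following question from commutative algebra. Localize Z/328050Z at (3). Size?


3-primary part: 328050=3^8*50
Size=3^8=6561


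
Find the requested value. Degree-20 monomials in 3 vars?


C(d+n-1,n-1)=C(22,2)=231


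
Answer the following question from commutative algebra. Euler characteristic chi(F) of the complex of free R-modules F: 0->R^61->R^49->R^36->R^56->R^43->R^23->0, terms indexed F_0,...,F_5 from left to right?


chi = sum (-1)^i * rank:
(-1)^0*61=61
(-1)^1*49=-49
(-1)^2*36=36
(-1)^3*56=-56
(-1)^4*43=43
(-1)^5*23=-23
chi=12


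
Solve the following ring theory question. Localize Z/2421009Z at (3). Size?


3-primary part: 2421009=3^10*41
Size=3^10=59049


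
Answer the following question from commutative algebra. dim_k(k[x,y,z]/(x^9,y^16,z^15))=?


Basis: x^iy^jz^k, i<9,j<16,k<15
9*16*15=2160


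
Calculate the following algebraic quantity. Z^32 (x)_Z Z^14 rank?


rank(M(x)N) = rank(M)*rank(N)
32*14 = 448


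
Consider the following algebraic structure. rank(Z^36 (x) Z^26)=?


rank(M(x)N) = rank(M)*rank(N)
36*26 = 936


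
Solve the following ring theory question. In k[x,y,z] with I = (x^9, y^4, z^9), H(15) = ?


Need i<9, j<4, k<9 with i+j+k=15.
For each i, j ranges over max(0,15-i-8)..min(3,15-i):
  i=0: j in [7,3] -> 0
  i=1: j in [6,3] -> 0
  i=2: j in [5,3] -> 0
  i=3: j in [4,3] -> 0
  i=4: j in [3,3] -> 1
  i=5: j in [2,3] -> 2
  i=6: j in [1,3] -> 3
  i=7: j in [0,3] -> 4
  i=8: j in [0,3] -> 4
H(15) = 0+0+0+0+1+2+3+4+4 = 14


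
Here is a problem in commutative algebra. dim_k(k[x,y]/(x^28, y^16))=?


Basis: x^i*y^j, i<28, j<16
28*16=448


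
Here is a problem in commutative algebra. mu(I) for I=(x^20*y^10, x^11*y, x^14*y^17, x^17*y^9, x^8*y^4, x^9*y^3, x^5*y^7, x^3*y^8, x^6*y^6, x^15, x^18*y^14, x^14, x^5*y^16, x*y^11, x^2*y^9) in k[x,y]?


Remove redundant (divisible by others).
x^18*y^14 redundant.
x^15 redundant.
x^20*y^10 redundant.
x^17*y^9 redundant.
x^5*y^16 redundant.
x^14*y^17 redundant.
Min: x^14, x^11*y, x^9*y^3, x^8*y^4, x^6*y^6, x^5*y^7, x^3*y^8, x^2*y^9, x*y^11
Count=9


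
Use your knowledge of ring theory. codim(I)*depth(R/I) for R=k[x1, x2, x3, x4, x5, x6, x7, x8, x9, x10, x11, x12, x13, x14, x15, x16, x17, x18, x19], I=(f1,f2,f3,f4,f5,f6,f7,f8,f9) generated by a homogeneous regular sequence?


codim=9, depth=dim(R/I)=19-9=10
Product=9*10=90


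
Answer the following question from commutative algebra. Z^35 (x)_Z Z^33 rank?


rank(M(x)N) = rank(M)*rank(N)
35*33 = 1155


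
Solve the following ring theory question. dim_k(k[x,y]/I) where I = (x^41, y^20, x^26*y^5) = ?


k[x,y]/I, I = (x^41, y^20, x^26*y^5)
Rect: 41x20=820. Corner: (41-26)x(20-5)=225.
dim = 820-225 = 595


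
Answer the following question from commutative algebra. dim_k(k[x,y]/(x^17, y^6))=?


Basis: x^i*y^j, i<17, j<6
17*6=102


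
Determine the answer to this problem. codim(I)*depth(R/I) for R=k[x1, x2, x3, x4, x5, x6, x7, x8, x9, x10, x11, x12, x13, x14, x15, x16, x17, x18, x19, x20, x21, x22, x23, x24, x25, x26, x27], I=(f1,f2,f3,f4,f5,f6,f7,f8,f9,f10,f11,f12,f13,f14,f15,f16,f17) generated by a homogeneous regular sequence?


codim=17, depth=dim(R/I)=27-17=10
Product=17*10=170


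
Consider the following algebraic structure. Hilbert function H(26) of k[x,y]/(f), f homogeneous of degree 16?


H(t)=d for t>=d-1.
d=16, t=26
H(26)=16


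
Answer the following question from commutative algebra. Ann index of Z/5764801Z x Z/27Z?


Exponent = lcm of the cyclic orders; pairwise coprime => product.
7^8*3^3=5764801*27=155649627


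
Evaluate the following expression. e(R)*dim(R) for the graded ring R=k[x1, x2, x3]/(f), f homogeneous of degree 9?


e(R)=deg(f)=9, dim(R)=3-1=2
e*dim=9*2=18


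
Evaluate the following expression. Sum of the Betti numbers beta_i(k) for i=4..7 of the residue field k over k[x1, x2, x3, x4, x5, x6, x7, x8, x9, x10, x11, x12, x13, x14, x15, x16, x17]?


Koszul resolution: beta_i(k)=C(n,i), n=17
C(17,4)=2380, C(17,5)=6188, C(17,6)=12376, C(17,7)=19448
Sum=40392


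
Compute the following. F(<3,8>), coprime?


gcd(3,8)=1 => F=ab-a-b=3*8-3-8=24-11=13


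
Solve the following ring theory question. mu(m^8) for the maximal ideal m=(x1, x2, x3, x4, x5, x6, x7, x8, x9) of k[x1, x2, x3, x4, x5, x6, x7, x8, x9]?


Graded Nakayama: mu(m^d) = dim_k (m^d/m^(d+1)) = #degree-8 monomials in 9 vars
C(n+d-1,d)=C(16,8)=12870


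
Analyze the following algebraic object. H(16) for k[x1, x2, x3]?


C(d+n-1,n-1)=C(18,2)=153


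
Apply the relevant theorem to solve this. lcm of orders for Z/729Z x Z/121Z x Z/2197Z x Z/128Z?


Exponent = lcm of the cyclic orders; pairwise coprime => product.
3^6*11^2*13^3*2^7=729*121*2197*128=24805782144


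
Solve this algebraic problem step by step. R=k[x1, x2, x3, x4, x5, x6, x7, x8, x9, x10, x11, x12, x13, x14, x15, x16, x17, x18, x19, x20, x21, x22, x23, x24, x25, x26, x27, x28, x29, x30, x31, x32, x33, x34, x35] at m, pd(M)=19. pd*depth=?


pd+depth=35
depth=35-19=16
pd*depth=19*16=304


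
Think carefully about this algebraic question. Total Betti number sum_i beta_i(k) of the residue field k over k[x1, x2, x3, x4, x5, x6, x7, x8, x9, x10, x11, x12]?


Koszul resolution: beta_i(k)=C(n,i), n=12
sum_i C(12,i) = 2^12 = 4096


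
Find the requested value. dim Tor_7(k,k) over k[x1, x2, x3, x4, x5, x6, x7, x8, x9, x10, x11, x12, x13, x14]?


Koszul: C(n,i)=C(14,7)=3432


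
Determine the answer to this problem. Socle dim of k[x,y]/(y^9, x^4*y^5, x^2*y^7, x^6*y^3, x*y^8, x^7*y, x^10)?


Socle = ann(m) = span of standard monomials u with x*u, y*u in I (staircase corners).
Minimal generators: x^10, x^7*y, x^6*y^3, x^4*y^5, x^2*y^7, x*y^8, y^9
Corners: y^8, xy^7, x^3y^6, x^5y^4, x^6y^2, x^9
Socle dim=6


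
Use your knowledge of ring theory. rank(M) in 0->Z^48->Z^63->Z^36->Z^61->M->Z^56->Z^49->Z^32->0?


Alt sum=0:
(-1)^0*48 + (-1)^1*63 + (-1)^2*36 + (-1)^3*61 + (-1)^4*? + (-1)^5*56 + (-1)^6*49 + (-1)^7*32=0
rank(M)=79


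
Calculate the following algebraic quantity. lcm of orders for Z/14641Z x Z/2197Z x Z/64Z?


Exponent = lcm of the cyclic orders; pairwise coprime => product.
11^4*13^3*2^6=14641*2197*64=2058641728


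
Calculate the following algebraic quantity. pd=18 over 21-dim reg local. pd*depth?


pd+depth=21
depth=21-18=3
pd*depth=18*3=54


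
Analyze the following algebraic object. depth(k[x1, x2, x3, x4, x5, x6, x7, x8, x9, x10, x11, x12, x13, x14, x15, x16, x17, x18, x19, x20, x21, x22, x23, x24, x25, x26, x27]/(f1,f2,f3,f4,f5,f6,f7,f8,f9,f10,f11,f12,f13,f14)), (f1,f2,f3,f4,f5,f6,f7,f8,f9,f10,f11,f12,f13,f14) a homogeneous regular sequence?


depth(R)=27
depth(R/I)=27-14=13


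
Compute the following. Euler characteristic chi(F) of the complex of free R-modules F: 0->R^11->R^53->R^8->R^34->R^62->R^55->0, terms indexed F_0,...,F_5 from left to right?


chi = sum (-1)^i * rank:
(-1)^0*11=11
(-1)^1*53=-53
(-1)^2*8=8
(-1)^3*34=-34
(-1)^4*62=62
(-1)^5*55=-55
chi=-61


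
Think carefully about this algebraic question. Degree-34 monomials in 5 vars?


C(d+n-1,n-1)=C(38,4)=73815


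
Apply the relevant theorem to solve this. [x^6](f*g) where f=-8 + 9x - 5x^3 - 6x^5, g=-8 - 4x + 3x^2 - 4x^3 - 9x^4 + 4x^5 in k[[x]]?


[x^6] = sum a_i*b_j, i+j=6
  9*4=36
  -5*-4=20
  -6*-4=24
Sum=80


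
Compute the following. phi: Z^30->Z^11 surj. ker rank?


rank(ker) = 30-11 = 19


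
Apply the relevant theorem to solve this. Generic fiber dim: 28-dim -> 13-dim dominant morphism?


dim(fiber)=dim(X)-dim(Y)=28-13=15


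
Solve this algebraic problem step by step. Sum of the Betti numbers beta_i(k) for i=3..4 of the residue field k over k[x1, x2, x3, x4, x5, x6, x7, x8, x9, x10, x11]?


Koszul resolution: beta_i(k)=C(n,i), n=11
C(11,3)=165, C(11,4)=330
Sum=495


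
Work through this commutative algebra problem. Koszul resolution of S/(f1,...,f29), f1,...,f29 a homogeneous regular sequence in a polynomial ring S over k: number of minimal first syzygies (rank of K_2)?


Regular sequence => Koszul complex is the minimal free resolution.
Syz_1 minimally generated by Koszul relations f_i*e_j - f_j*e_i (i<j): mu(Syz_1) = beta_2 = C(m,2) = m(m-1)/2
m=29
29*28/2 = 406


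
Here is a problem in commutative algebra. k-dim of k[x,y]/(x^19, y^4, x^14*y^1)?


k[x,y]/I, I = (x^19, y^4, x^14*y^1)
Rect: 19x4=76. Corner: (19-14)x(4-1)=15.
dim = 76-15 = 61


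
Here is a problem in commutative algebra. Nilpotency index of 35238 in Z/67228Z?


35238^k mod 67228:
k=1: 35238
k=2: 15484
k=3: 2744
k=4: 19208
k=5: 0
First zero at k = 5


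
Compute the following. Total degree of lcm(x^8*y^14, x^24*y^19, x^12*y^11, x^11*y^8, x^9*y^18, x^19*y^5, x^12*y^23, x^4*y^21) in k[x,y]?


lcm = componentwise max:
x: max(8,24,12,11,9,19,12,4)=24
y: max(14,19,11,8,18,5,23,21)=23
Total=24+23=47


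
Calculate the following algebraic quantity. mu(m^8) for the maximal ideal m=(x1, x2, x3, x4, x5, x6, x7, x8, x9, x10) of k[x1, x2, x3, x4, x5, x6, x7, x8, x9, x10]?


Graded Nakayama: mu(m^d) = dim_k (m^d/m^(d+1)) = #degree-8 monomials in 10 vars
C(n+d-1,d)=C(17,8)=24310


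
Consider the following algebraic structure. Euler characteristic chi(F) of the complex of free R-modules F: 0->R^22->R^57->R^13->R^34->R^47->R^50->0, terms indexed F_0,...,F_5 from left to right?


chi = sum (-1)^i * rank:
(-1)^0*22=22
(-1)^1*57=-57
(-1)^2*13=13
(-1)^3*34=-34
(-1)^4*47=47
(-1)^5*50=-50
chi=-59


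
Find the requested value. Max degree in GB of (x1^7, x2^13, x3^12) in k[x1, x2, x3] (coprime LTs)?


Pure powers, coprime LTs => already GB.
Degrees: 7, 13, 12
Max=13


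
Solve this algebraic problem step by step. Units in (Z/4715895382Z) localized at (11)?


Local ring = Z/2357947691Z.
phi(2357947691) = 11^8*(11-1) = 2143588810


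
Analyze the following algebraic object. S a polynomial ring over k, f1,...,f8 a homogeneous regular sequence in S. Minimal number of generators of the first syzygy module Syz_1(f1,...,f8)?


Regular sequence => Koszul complex is the minimal free resolution.
Syz_1 minimally generated by Koszul relations f_i*e_j - f_j*e_i (i<j): mu(Syz_1) = beta_2 = C(m,2) = m(m-1)/2
m=8
8*7/2 = 28


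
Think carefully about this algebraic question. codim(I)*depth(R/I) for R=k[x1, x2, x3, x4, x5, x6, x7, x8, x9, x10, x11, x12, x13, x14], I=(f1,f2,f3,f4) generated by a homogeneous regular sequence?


codim=4, depth=dim(R/I)=14-4=10
Product=4*10=40


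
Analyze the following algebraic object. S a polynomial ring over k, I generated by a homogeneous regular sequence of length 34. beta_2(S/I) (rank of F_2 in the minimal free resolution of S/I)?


Regular sequence => Koszul complex is the minimal free resolution.
Syz_1 minimally generated by Koszul relations f_i*e_j - f_j*e_i (i<j): mu(Syz_1) = beta_2 = C(m,2) = m(m-1)/2
m=34
34*33/2 = 561


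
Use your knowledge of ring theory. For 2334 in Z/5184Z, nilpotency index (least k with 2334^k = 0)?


2334^k mod 5184:
k=1: 2334
k=2: 4356
k=3: 1080
k=4: 1296
k=5: 2592
k=6: 0
First zero at k = 6


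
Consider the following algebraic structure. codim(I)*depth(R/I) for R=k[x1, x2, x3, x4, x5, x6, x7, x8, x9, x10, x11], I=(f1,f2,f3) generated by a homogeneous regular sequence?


codim=3, depth=dim(R/I)=11-3=8
Product=3*8=24


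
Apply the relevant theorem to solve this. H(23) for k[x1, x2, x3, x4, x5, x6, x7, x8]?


C(d+n-1,n-1)=C(30,7)=2035800


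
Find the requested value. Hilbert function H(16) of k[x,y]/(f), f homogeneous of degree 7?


H(t)=d for t>=d-1.
d=7, t=16
H(16)=7


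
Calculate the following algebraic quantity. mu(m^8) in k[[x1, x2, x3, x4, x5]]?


C(n+d-1,d)=C(12,8)=495


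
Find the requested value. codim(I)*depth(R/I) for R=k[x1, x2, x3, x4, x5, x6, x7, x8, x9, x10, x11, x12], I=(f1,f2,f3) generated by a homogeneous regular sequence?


codim=3, depth=dim(R/I)=12-3=9
Product=3*9=27


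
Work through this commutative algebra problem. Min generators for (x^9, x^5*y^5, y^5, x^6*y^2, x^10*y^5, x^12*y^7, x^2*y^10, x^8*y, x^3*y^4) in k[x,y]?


Remove redundant (divisible by others).
x^12*y^7 redundant.
x^5*y^5 redundant.
x^10*y^5 redundant.
x^2*y^10 redundant.
Min: x^9, x^8*y, x^6*y^2, x^3*y^4, y^5
Count=5


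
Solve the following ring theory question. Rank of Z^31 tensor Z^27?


rank(M(x)N) = rank(M)*rank(N)
31*27 = 837


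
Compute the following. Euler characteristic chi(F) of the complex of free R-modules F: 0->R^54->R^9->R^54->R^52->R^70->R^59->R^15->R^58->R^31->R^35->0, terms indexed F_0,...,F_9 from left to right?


chi = sum (-1)^i * rank:
(-1)^0*54=54
(-1)^1*9=-9
(-1)^2*54=54
(-1)^3*52=-52
(-1)^4*70=70
(-1)^5*59=-59
(-1)^6*15=15
(-1)^7*58=-58
(-1)^8*31=31
(-1)^9*35=-35
chi=11


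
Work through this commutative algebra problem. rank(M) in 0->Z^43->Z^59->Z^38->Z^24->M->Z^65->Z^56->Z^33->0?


Alt sum=0:
(-1)^0*43 + (-1)^1*59 + (-1)^2*38 + (-1)^3*24 + (-1)^4*? + (-1)^5*65 + (-1)^6*56 + (-1)^7*33=0
rank(M)=44


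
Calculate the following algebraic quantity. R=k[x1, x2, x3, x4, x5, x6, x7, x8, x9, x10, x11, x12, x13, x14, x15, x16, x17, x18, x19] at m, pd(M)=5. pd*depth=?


pd+depth=19
depth=19-5=14
pd*depth=5*14=70


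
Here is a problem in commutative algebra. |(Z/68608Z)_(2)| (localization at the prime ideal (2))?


2-primary part: 68608=2^10*67
Size=2^10=1024


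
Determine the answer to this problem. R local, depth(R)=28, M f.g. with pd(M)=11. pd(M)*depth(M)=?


pd+depth=28
depth=28-11=17
pd*depth=11*17=187


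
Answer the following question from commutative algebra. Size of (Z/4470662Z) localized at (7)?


7-primary part: 4470662=7^6*38
Size=7^6=117649


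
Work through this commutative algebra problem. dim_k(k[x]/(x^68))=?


Basis: 1,x,...,x^67
dim=68


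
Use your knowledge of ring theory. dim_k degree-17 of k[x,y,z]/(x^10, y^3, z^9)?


Need i<10, j<3, k<9 with i+j+k=17.
For each i, j ranges over max(0,17-i-8)..min(2,17-i):
  i=0: j in [9,2] -> 0
  i=1: j in [8,2] -> 0
  i=2: j in [7,2] -> 0
  i=3: j in [6,2] -> 0
  i=4: j in [5,2] -> 0
  i=5: j in [4,2] -> 0
  i=6: j in [3,2] -> 0
  i=7: j in [2,2] -> 1
  i=8: j in [1,2] -> 2
  i=9: j in [0,2] -> 3
H(17) = 0+0+0+0+0+0+0+1+2+3 = 6


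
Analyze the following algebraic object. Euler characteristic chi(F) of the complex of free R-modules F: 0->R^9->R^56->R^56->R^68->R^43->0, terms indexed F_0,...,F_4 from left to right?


chi = sum (-1)^i * rank:
(-1)^0*9=9
(-1)^1*56=-56
(-1)^2*56=56
(-1)^3*68=-68
(-1)^4*43=43
chi=-16


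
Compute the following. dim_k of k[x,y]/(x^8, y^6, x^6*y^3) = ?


k[x,y]/I, I = (x^8, y^6, x^6*y^3)
Rect: 8x6=48. Corner: (8-6)x(6-3)=6.
dim = 48-6 = 42


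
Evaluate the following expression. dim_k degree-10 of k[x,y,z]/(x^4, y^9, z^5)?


Need i<4, j<9, k<5 with i+j+k=10.
For each i, j ranges over max(0,10-i-4)..min(8,10-i):
  i=0: j in [6,8] -> 3
  i=1: j in [5,8] -> 4
  i=2: j in [4,8] -> 5
  i=3: j in [3,7] -> 5
H(10) = 3+4+5+5 = 17


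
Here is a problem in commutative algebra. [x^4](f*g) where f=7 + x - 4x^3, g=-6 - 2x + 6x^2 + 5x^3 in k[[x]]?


[x^4] = sum a_i*b_j, i+j=4
  1*5=5
  -4*-2=8
Sum=13


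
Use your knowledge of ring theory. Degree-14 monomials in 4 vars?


C(d+n-1,n-1)=C(17,3)=680


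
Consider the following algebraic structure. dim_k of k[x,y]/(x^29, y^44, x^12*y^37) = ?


k[x,y]/I, I = (x^29, y^44, x^12*y^37)
Rect: 29x44=1276. Corner: (29-12)x(44-37)=119.
dim = 1276-119 = 1157


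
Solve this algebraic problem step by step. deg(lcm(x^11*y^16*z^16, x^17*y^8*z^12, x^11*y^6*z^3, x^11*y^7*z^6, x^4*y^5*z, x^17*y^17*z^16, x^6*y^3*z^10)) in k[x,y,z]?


lcm = componentwise max:
x: max(11,17,11,11,4,17,6)=17
y: max(16,8,6,7,5,17,3)=17
z: max(16,12,3,6,1,16,10)=16
Total=17+17+16=50


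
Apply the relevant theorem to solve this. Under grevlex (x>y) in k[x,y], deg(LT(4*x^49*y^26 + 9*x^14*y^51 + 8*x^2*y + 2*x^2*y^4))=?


LT: 4*x^49*y^26
deg_x=49, deg_y=26
Total=49+26=75


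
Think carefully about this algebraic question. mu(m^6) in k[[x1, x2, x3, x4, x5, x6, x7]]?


C(n+d-1,d)=C(12,6)=924


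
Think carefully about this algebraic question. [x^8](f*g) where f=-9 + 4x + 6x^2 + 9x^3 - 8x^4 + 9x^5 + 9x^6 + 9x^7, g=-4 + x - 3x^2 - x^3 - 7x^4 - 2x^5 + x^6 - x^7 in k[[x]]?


[x^8] = sum a_i*b_j, i+j=8
  4*-1=-4
  6*1=6
  9*-2=-18
  -8*-7=56
  9*-1=-9
  9*-3=-27
  9*1=9
Sum=13


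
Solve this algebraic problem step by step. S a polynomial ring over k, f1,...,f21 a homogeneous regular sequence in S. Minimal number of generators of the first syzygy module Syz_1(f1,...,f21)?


Regular sequence => Koszul complex is the minimal free resolution.
Syz_1 minimally generated by Koszul relations f_i*e_j - f_j*e_i (i<j): mu(Syz_1) = beta_2 = C(m,2) = m(m-1)/2
m=21
21*20/2 = 210


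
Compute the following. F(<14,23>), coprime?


gcd(14,23)=1 => F=ab-a-b=14*23-14-23=322-37=285


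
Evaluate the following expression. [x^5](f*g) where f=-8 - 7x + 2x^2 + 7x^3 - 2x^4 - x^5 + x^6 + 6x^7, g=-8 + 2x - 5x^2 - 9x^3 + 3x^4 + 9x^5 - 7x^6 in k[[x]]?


[x^5] = sum a_i*b_j, i+j=5
  -8*9=-72
  -7*3=-21
  2*-9=-18
  7*-5=-35
  -2*2=-4
  -1*-8=8
Sum=-142


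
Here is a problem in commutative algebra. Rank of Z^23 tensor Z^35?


rank(M(x)N) = rank(M)*rank(N)
23*35 = 805


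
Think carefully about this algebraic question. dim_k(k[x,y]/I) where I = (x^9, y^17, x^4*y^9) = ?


k[x,y]/I, I = (x^9, y^17, x^4*y^9)
Rect: 9x17=153. Corner: (9-4)x(17-9)=40.
dim = 153-40 = 113


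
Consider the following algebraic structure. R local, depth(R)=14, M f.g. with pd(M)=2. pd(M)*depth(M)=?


pd+depth=14
depth=14-2=12
pd*depth=2*12=24


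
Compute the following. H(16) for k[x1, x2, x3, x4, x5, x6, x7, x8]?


C(d+n-1,n-1)=C(23,7)=245157


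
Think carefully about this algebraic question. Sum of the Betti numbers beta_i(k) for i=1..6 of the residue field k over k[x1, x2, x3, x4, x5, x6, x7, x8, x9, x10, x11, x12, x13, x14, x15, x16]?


Koszul resolution: beta_i(k)=C(n,i), n=16
C(16,1)=16, C(16,2)=120, C(16,3)=560, C(16,4)=1820, C(16,5)=4368, C(16,6)=8008
Sum=14892


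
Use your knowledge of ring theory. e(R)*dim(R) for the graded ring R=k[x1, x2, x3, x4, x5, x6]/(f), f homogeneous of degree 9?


e(R)=deg(f)=9, dim(R)=6-1=5
e*dim=9*5=45


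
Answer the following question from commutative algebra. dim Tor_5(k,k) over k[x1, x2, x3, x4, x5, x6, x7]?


Koszul: C(n,i)=C(7,5)=21


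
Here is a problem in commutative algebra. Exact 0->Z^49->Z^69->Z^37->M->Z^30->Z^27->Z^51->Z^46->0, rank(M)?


Alt sum=0:
(-1)^0*49 + (-1)^1*69 + (-1)^2*37 + (-1)^3*? + (-1)^4*30 + (-1)^5*27 + (-1)^6*51 + (-1)^7*46=0
rank(M)=25


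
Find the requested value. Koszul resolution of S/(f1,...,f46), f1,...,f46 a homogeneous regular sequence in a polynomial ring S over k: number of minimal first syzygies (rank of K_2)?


Regular sequence => Koszul complex is the minimal free resolution.
Syz_1 minimally generated by Koszul relations f_i*e_j - f_j*e_i (i<j): mu(Syz_1) = beta_2 = C(m,2) = m(m-1)/2
m=46
46*45/2 = 1035


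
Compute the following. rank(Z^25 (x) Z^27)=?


rank(M(x)N) = rank(M)*rank(N)
25*27 = 675


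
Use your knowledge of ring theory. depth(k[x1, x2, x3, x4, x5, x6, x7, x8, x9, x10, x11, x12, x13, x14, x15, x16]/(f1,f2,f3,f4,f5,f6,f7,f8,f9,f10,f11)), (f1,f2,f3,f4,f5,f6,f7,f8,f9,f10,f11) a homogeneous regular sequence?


depth(R)=16
depth(R/I)=16-11=5


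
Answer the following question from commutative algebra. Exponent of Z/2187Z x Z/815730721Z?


Exponent = lcm of the cyclic orders; pairwise coprime => product.
3^7*13^8=2187*815730721=1784003086827


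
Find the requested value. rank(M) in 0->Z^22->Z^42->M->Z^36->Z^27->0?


Alt sum=0:
(-1)^0*22 + (-1)^1*42 + (-1)^2*? + (-1)^3*36 + (-1)^4*27=0
rank(M)=29


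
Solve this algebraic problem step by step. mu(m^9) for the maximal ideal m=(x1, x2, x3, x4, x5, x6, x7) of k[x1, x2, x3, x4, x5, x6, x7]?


Graded Nakayama: mu(m^d) = dim_k (m^d/m^(d+1)) = #degree-9 monomials in 7 vars
C(n+d-1,d)=C(15,9)=5005


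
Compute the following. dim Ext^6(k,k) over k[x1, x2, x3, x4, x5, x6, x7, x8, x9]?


C(n,i)=C(9,6)=84


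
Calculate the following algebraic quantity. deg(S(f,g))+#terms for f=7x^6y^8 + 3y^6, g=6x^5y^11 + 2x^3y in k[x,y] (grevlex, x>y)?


LT(f)=7x^6y^8, LT(g)=6x^5y^11
lcm(LM)=x^6y^11
S(f,g) (scaled by 42 to clear denominators) = 6y^3*f - 7x*g = 18y^9 - 14x^4y
2 terms, deg 9.
9+2=11


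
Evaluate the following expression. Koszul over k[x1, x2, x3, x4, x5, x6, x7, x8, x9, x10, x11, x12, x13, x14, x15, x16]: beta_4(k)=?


C(n,i)=C(16,4)=1820


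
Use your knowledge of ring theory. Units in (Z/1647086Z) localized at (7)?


Local ring = Z/823543Z.
phi(823543) = 7^6*(7-1) = 705894


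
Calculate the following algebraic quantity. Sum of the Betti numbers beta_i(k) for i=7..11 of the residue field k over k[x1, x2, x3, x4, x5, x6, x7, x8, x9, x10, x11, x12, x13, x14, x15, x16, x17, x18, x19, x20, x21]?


Koszul resolution: beta_i(k)=C(n,i), n=21
C(21,7)=116280, C(21,8)=203490, C(21,9)=293930, C(21,10)=352716, C(21,11)=352716
Sum=1319132


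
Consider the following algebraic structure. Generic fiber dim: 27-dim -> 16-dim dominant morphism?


dim(fiber)=dim(X)-dim(Y)=27-16=11


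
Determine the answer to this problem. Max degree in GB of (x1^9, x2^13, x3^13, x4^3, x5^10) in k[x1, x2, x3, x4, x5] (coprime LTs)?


Pure powers, coprime LTs => already GB.
Degrees: 9, 13, 13, 3, 10
Max=13


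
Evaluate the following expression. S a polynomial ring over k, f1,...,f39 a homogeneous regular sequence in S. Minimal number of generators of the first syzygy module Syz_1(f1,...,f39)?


Regular sequence => Koszul complex is the minimal free resolution.
Syz_1 minimally generated by Koszul relations f_i*e_j - f_j*e_i (i<j): mu(Syz_1) = beta_2 = C(m,2) = m(m-1)/2
m=39
39*38/2 = 741


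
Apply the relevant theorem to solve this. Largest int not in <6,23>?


gcd(6,23)=1 => F=ab-a-b=6*23-6-23=138-29=109


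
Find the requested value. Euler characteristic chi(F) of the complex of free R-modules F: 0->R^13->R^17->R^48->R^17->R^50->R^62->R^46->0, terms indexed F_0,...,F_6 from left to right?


chi = sum (-1)^i * rank:
(-1)^0*13=13
(-1)^1*17=-17
(-1)^2*48=48
(-1)^3*17=-17
(-1)^4*50=50
(-1)^5*62=-62
(-1)^6*46=46
chi=61


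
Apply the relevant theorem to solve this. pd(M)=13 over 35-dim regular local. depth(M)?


pd+depth=depth(R)=35
depth=35-13=22


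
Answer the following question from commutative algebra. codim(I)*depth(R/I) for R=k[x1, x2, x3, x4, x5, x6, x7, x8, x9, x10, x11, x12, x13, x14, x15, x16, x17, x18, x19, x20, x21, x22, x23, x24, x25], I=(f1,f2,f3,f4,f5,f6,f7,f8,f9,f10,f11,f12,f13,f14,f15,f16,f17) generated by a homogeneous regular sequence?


codim=17, depth=dim(R/I)=25-17=8
Product=17*8=136


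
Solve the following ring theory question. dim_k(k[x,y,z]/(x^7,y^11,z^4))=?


Basis: x^iy^jz^k, i<7,j<11,k<4
7*11*4=308


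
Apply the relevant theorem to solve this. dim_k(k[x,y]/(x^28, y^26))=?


Basis: x^i*y^j, i<28, j<26
28*26=728


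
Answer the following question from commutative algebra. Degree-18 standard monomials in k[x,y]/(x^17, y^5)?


k[x,y], I = (x^17, y^5), d = 18
Need i < 17 and d-i < 5.
Range: 14 <= i <= 16.
H(18) = 3


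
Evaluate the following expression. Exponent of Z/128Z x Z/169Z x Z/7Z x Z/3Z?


Exponent = lcm of the cyclic orders; pairwise coprime => product.
2^7*13^2*7^1*3^1=128*169*7*3=454272


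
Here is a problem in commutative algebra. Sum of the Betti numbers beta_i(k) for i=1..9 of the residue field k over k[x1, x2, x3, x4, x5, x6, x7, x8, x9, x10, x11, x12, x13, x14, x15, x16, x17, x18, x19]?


Koszul resolution: beta_i(k)=C(n,i), n=19
C(19,1)=19, C(19,2)=171, C(19,3)=969, C(19,4)=3876, C(19,5)=11628, C(19,6)=27132, C(19,7)=50388, C(19,8)=75582, C(19,9)=92378
Sum=262143


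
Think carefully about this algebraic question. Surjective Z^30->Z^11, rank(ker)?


rank(ker) = 30-11 = 19


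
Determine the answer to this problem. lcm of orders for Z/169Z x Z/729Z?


Exponent = lcm of the cyclic orders; pairwise coprime => product.
13^2*3^6=169*729=123201


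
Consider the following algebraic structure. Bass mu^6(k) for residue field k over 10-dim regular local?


C(n,i)=C(10,6)=210


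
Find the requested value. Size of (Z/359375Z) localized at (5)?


5-primary part: 359375=5^6*23
Size=5^6=15625


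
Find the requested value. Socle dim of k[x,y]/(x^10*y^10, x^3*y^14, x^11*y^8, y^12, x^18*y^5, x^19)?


Socle = ann(m) = span of standard monomials u with x*u, y*u in I (staircase corners).
Redundant generators: x^3*y^14
Minimal generators: x^19, x^18*y^5, x^11*y^8, x^10*y^10, y^12
Corners: x^9y^11, x^10y^9, x^17y^7, x^18y^4
Socle dim=4


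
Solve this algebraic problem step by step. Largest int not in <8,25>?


gcd(8,25)=1 => F=ab-a-b=8*25-8-25=200-33=167


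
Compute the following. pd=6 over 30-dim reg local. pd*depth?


pd+depth=30
depth=30-6=24
pd*depth=6*24=144


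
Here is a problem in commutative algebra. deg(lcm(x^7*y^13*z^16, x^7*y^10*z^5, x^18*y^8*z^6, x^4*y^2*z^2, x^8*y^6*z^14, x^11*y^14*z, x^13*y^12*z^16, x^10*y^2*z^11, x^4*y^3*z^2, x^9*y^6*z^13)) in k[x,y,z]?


lcm = componentwise max:
x: max(7,7,18,4,8,11,13,10,4,9)=18
y: max(13,10,8,2,6,14,12,2,3,6)=14
z: max(16,5,6,2,14,1,16,11,2,13)=16
Total=18+14+16=48


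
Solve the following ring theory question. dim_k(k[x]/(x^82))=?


Basis: 1,x,...,x^81
dim=82


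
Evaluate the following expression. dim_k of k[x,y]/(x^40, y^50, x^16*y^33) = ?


k[x,y]/I, I = (x^40, y^50, x^16*y^33)
Rect: 40x50=2000. Corner: (40-16)x(50-33)=408.
dim = 2000-408 = 1592


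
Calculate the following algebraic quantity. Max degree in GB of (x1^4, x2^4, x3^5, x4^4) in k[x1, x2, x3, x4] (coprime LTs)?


Pure powers, coprime LTs => already GB.
Degrees: 4, 4, 5, 4
Max=5


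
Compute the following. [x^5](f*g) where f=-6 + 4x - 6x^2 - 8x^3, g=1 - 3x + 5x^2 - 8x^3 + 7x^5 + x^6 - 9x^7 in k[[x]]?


[x^5] = sum a_i*b_j, i+j=5
  -6*7=-42
  -6*-8=48
  -8*5=-40
Sum=-34


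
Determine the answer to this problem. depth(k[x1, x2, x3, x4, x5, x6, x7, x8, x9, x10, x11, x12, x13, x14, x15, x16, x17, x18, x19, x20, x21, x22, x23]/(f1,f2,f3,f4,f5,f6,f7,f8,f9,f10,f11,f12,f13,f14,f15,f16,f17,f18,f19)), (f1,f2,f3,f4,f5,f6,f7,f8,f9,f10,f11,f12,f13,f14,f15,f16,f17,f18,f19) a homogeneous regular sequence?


depth(R)=23
depth(R/I)=23-19=4


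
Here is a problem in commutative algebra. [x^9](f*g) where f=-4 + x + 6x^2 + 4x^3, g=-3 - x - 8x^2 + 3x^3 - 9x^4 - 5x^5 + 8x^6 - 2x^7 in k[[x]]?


[x^9] = sum a_i*b_j, i+j=9
  6*-2=-12
  4*8=32
Sum=20


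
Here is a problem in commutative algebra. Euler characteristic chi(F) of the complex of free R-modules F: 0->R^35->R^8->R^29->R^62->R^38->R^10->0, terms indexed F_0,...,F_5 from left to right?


chi = sum (-1)^i * rank:
(-1)^0*35=35
(-1)^1*8=-8
(-1)^2*29=29
(-1)^3*62=-62
(-1)^4*38=38
(-1)^5*10=-10
chi=22


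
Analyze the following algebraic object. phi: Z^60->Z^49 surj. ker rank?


rank(ker) = 60-49 = 11


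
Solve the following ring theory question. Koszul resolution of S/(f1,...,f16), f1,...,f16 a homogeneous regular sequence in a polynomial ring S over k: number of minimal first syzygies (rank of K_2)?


Regular sequence => Koszul complex is the minimal free resolution.
Syz_1 minimally generated by Koszul relations f_i*e_j - f_j*e_i (i<j): mu(Syz_1) = beta_2 = C(m,2) = m(m-1)/2
m=16
16*15/2 = 120


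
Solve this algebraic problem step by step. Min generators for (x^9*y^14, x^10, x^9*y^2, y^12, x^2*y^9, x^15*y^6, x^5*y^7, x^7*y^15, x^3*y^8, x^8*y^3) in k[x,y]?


Remove redundant (divisible by others).
x^7*y^15 redundant.
x^9*y^14 redundant.
x^15*y^6 redundant.
Min: x^10, x^9*y^2, x^8*y^3, x^5*y^7, x^3*y^8, x^2*y^9, y^12
Count=7


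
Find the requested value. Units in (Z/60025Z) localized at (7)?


Local ring = Z/2401Z.
phi(2401) = 7^3*(7-1) = 2058


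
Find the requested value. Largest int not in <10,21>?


gcd(10,21)=1 => F=ab-a-b=10*21-10-21=210-31=179


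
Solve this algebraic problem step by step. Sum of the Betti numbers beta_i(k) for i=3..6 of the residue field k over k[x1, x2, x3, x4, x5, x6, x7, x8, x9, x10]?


Koszul resolution: beta_i(k)=C(n,i), n=10
C(10,3)=120, C(10,4)=210, C(10,5)=252, C(10,6)=210
Sum=792


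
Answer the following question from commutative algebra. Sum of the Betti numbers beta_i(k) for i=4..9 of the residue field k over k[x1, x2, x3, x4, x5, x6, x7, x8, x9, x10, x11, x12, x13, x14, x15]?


Koszul resolution: beta_i(k)=C(n,i), n=15
C(15,4)=1365, C(15,5)=3003, C(15,6)=5005, C(15,7)=6435, C(15,8)=6435, C(15,9)=5005
Sum=27248


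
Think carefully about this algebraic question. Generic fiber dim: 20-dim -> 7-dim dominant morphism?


dim(fiber)=dim(X)-dim(Y)=20-7=13


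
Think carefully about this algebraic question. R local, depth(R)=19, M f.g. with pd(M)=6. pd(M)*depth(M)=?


pd+depth=19
depth=19-6=13
pd*depth=6*13=78


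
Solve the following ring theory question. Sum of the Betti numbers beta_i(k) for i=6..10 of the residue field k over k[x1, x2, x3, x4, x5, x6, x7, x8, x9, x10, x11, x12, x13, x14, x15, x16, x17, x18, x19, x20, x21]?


Koszul resolution: beta_i(k)=C(n,i), n=21
C(21,6)=54264, C(21,7)=116280, C(21,8)=203490, C(21,9)=293930, C(21,10)=352716
Sum=1020680


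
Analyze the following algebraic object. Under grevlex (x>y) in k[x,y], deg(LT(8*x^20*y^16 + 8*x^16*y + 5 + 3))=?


LT: 8*x^20*y^16
deg_x=20, deg_y=16
Total=20+16=36


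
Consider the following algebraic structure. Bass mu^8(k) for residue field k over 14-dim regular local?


C(n,i)=C(14,8)=3003


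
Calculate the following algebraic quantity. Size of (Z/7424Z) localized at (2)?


2-primary part: 7424=2^8*29
Size=2^8=256


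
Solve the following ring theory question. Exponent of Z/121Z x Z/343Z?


Exponent = lcm of the cyclic orders; pairwise coprime => product.
11^2*7^3=121*343=41503


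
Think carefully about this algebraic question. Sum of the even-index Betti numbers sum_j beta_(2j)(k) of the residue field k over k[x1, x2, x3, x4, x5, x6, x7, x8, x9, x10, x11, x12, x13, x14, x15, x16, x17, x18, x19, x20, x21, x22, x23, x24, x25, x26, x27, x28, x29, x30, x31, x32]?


Koszul resolution: beta_i(k)=C(n,i), n=32
sum_even C(32,i) = 2^(n-1) = 2^31 = 2147483648


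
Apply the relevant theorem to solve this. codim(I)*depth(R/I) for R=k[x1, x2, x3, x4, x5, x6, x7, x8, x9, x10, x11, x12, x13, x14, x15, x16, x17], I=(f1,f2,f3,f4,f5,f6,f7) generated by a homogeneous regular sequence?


codim=7, depth=dim(R/I)=17-7=10
Product=7*10=70


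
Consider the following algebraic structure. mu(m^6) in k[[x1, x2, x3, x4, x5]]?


C(n+d-1,d)=C(10,6)=210
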